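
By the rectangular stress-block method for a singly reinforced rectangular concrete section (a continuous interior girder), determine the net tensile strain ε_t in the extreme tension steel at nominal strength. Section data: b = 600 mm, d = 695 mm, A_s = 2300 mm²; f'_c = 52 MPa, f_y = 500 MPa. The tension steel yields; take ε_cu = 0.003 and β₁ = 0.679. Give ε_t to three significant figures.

a = A_s f_y/(0.85 f'_c b) = 43.36 mm.
β₁ = 0.679, so c = a/β₁ = 43.36/0.679 = 63.86 mm.
From the linear strain diagram with ε_cu = 0.003: ε_t = 0.003 (d − c)/c = 0.003 × (695 − 63.86)/63.86 = 0.0296.
Since ε_t ≥ 0.005, the section is tension-controlled.

ε_t ≈ 0.0296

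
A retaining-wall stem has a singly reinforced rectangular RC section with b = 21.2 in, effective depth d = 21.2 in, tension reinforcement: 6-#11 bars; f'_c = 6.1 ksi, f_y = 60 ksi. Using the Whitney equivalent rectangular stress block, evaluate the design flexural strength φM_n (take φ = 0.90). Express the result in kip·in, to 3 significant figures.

A_s = 6 × 1.56 = 9.36 in².
T = A_s f_y = 9.36 × 60 = 561.6 kips.
a = T/(0.85 f'_c b) = 561.6/(0.85 × 6.1 × 21.2) = 5.109 in.
M_n = T(d − a/2) = 561.6 × (21.2 − 2.5545) = 10471.3 kip·in.
φM_n = 0.90 × 10471.3 = 9424.2 kip·in.

φM_n ≈ 9420 kip·in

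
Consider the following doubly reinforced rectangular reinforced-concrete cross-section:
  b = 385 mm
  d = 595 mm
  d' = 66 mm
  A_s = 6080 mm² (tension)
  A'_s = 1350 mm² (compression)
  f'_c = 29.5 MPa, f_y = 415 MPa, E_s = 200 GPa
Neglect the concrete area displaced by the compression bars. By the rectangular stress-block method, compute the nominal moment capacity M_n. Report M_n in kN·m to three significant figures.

Assume both tension and compression steel yield.
Net tension couple steel: A_s − A'_s = 4730 mm².
a = (A_s − A'_s) f_y / (0.85 f'_c b) = 1962950/(0.85 × 29.5 × 385) = 203.33 mm.
c = a/β₁ = 203.33/0.839 = 242.35 mm; ε'_s = 0.003(c − d')/c = 0.0022 ≥ f_y/E_s = 0.0021, so compression steel does yield.
M_n = (A_s − A'_s) f_y (d − a/2) + A'_s f_y (d − d') = [1962950 × (595 − 101.665) + 560250 × (595 − 66)] × 10⁻⁶ = 968.39 + 296.37 = 1264.76 kN·m.

M_n ≈ 1260 kN·m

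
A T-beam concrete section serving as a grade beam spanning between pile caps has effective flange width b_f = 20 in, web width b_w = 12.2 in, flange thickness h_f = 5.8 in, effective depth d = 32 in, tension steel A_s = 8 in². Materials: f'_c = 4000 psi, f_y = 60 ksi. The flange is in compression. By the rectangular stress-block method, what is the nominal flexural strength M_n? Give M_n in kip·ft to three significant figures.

M_n ≈ 1140 kip·ft

Tension: T = A_s f_y = 8 × 60 = 480 kips.
Try a within the flange: a = T/(0.85 f'_c b_f) = 480/(0.85 × 4 × 20) = 7.059 in.
a = 7.059 > h_f = 5.8 in: the block extends into the web. Split into flange-overhang and web parts.
C_f = 0.85 f'_c (b_f − b_w) h_f = 0.85 × 4 × (20 − 12.2) × 5.8 = 153.8 kips.
Remaining web compression depth: a_w = (T − C_f)/(0.85 f'_c b_w) = (480 − 153.8)/(0.85 × 4 × 12.2) = 7.864 in.
M_n = C_f(d − h_f/2) + (T − C_f)(d − a_w/2) = 153.8 × (32 − 2.9) + 326.2 × (32 − 3.932) = 4475.6 + 9155.8 = 13631.4 kip·in.
M_n = 13631.4/12 = 1135.95 kip·ft.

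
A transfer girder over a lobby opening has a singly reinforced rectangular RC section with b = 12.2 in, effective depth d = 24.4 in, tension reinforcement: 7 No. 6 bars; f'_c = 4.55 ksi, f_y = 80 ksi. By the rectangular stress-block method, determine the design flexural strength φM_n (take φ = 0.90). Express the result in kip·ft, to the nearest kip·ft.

φM_n ≈ 403 kip·ft

A_s = 7 × 0.44 = 3.08 in².
T = A_s f_y = 3.08 × 80 = 246.4 kips.
a = T/(0.85 f'_c b) = 246.4/(0.85 × 4.55 × 12.2) = 5.222 in.
M_n = T(d − a/2) = 246.4 × (24.4 − 2.611) = 5368.8 kip·in = 5368.8/12 = 447.40 kip·ft.
φM_n = 0.90 × 447.40 = 402.66 kip·ft.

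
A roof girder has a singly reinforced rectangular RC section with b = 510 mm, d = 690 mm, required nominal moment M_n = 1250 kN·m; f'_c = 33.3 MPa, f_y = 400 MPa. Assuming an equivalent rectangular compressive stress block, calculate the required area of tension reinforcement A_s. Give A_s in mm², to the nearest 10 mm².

A_s ≈ 5040 mm²

With M_n = 0.85 f'_c a b (d − a/2), solve the quadratic for a:
a = d − √(d² − 2M_n/(0.85 f'_c b)) = 690 − √(690² − 2 × 1250×10⁶/(0.85 × 33.3 × 510)) = 139.62 mm.
A_s = 0.85 f'_c a b / f_y = 0.85 × 33.3 × 139.62 × 510 / 400 = 5038.7 mm².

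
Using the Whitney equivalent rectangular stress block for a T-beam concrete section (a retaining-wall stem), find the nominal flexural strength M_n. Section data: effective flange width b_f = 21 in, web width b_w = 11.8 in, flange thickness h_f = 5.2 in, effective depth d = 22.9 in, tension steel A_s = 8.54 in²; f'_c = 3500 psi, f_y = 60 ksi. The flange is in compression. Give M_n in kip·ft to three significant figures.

Tension: T = A_s f_y = 8.54 × 60 = 512.4 kips.
Try a within the flange: a = T/(0.85 f'_c b_f) = 512.4/(0.85 × 3.5 × 21) = 8.202 in.
a = 8.202 > h_f = 5.2 in: the block extends into the web. Split into flange-overhang and web parts.
C_f = 0.85 f'_c (b_f − b_w) h_f = 0.85 × 3.5 × (21 − 11.8) × 5.2 = 142.3 kips.
Remaining web compression depth: a_w = (T − C_f)/(0.85 f'_c b_w) = (512.4 − 142.3)/(0.85 × 3.5 × 11.8) = 10.543 in.
M_n = C_f(d − h_f/2) + (T − C_f)(d − a_w/2) = 142.3 × (22.9 − 2.6) + 370.1 × (22.9 − 5.2715) = 2888.7 + 6524.3 = 9413.0 kip·in.
M_n = 9413.0/12 = 784.42 kip·ft.

M_n ≈ 784 kip·ft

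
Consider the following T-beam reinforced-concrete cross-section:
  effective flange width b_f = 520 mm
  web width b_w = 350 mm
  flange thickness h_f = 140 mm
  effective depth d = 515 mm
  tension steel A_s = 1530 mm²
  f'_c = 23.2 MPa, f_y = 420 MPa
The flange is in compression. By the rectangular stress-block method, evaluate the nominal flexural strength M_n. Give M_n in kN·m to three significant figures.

M_n ≈ 311 kN·m

Tension: T = A_s f_y = 1530 × 420 = 642600 N.
Try a within the flange: a = T/(0.85 f'_c b_f) = 642600/(0.85 × 23.2 × 520) = 62.67 mm.
Since a = 62.67 ≤ h_f = 140 mm, the stress block lies entirely in the flange; analyse as a rectangular beam of width b_f.
M_n = T(d − a/2) = 642600 × (515 − 31.335) = 310.80 × 10⁶ N·mm.
M_n = 310.80 kN·m.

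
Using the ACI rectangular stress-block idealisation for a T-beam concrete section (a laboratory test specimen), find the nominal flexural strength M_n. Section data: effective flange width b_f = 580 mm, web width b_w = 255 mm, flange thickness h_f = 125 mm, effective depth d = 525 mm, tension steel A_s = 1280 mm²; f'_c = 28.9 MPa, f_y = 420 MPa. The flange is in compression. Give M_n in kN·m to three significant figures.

Tension: T = A_s f_y = 1280 × 420 = 537600 N.
Try a within the flange: a = T/(0.85 f'_c b_f) = 537600/(0.85 × 28.9 × 580) = 37.73 mm.
Since a = 37.73 ≤ h_f = 125 mm, the stress block lies entirely in the flange; analyse as a rectangular beam of width b_f.
M_n = T(d − a/2) = 537600 × (525 − 18.865) = 272.10 × 10⁶ N·mm.
M_n = 272.10 kN·m.

M_n ≈ 272 kN·m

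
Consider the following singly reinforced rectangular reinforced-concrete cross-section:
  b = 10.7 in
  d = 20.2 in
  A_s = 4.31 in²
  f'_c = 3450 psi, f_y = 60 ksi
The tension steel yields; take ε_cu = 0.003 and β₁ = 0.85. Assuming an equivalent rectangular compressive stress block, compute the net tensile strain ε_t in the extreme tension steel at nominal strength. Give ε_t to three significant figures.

a = A_s f_y/(0.85 f'_c b) = 8.242 in.
β₁ = 0.85, so c = a/β₁ = 8.242/0.85 = 9.696 in.
From the linear strain diagram with ε_cu = 0.003: ε_t = 0.003 (d − c)/c = 0.003 × (20.2 − 9.696)/9.696 = 0.00325.
ε_t < 0.004 — the section is over-reinforced for flexure under ACI limits.

ε_t ≈ 0.00325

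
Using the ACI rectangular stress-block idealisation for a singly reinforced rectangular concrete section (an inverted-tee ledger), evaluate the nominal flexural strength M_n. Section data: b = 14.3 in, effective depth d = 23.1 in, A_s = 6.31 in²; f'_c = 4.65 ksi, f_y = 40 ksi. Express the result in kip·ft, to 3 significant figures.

M_n ≈ 439 kip·ft

T = A_s f_y = 6.31 × 40 = 252.4 kips.
a = T/(0.85 f'_c b) = 252.4/(0.85 × 4.65 × 14.3) = 4.466 in.
M_n = T(d − a/2) = 252.4 × (23.1 − 2.233) = 5266.8 kip·in = 5266.8/12 = 438.90 kip·ft.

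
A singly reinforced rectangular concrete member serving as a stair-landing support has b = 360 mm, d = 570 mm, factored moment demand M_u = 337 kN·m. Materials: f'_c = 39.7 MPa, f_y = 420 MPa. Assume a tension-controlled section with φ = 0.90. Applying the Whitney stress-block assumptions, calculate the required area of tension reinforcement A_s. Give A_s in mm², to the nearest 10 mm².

A_s ≈ 1650 mm²

M_n = M_u/φ = 337/0.90 = 374.444 kN·m.
With M_n = 0.85 f'_c a b (d − a/2), solve the quadratic for a:
a = d − √(d² − 2M_n/(0.85 f'_c b)) = 570 − √(570² − 2 × 374.444×10⁶/(0.85 × 39.7 × 360)) = 56.92 mm.
A_s = 0.85 f'_c a b / f_y = 0.85 × 39.7 × 56.92 × 360 / 420 = 1646.4 mm².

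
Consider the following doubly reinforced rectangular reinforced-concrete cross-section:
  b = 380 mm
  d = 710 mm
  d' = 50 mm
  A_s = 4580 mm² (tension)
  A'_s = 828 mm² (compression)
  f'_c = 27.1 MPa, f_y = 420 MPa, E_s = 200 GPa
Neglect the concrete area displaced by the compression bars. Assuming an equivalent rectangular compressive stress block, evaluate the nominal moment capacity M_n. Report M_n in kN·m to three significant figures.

Assume both tension and compression steel yield.
Net tension couple steel: A_s − A'_s = 3752 mm².
a = (A_s − A'_s) f_y / (0.85 f'_c b) = 1575840/(0.85 × 27.1 × 380) = 180.03 mm.
c = a/β₁ = 180.03/0.85 = 211.80 mm; ε'_s = 0.003(c − d')/c = 0.0023 ≥ f_y/E_s = 0.0021, so compression steel does yield.
M_n = (A_s − A'_s) f_y (d − a/2) + A'_s f_y (d − d') = [1575840 × (710 − 90.015) + 347760 × (710 − 50)] × 10⁻⁶ = 977.00 + 229.52 = 1206.52 kN·m.

M_n ≈ 1210 kN·m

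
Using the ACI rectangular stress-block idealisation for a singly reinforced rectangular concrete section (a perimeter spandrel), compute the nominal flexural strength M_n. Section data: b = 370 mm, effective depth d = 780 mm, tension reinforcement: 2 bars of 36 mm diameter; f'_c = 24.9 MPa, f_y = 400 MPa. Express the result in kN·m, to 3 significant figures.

M_n ≈ 593 kN·m

A_s = 2 × 1018 = 2036 mm².
T = A_s f_y = 2036 × 400 = 814400 N = 814.4 kN.
From C = T: a = T/(0.85 f'_c b) = 814400/(0.85 × 24.9 × 370) = 104.00 mm.
M_n = T(d − a/2) = 814.4 kN × (780 − 52) mm = 592.88 kN·m.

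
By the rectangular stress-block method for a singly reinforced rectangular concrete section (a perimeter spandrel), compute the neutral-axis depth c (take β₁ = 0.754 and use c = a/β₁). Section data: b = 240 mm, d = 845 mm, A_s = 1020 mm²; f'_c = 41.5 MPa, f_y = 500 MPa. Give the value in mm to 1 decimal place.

c ≈ 79.9 mm

T = A_s f_y = 1020 × 500 = 510000 N = 510 kN.
Setting C = 0.85 f'_c a b equal to T: a = 510000/(0.85 × 41.5 × 240) = 60.241 mm.
With β₁ = 0.754, c = a/β₁ = 60.241/0.754 = 79.9 mm.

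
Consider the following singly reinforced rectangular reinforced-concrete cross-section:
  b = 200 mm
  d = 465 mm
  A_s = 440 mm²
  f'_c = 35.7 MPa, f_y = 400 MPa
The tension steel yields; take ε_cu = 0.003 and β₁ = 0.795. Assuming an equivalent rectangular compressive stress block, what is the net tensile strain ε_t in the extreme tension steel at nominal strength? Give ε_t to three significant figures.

a = A_s f_y/(0.85 f'_c b) = 29.00 mm.
β₁ = 0.795, so c = a/β₁ = 29.00/0.795 = 36.48 mm.
From the linear strain diagram with ε_cu = 0.003: ε_t = 0.003 (d − c)/c = 0.003 × (465 − 36.48)/36.48 = 0.0352.
Since ε_t ≥ 0.005, the section is tension-controlled.

ε_t ≈ 0.0352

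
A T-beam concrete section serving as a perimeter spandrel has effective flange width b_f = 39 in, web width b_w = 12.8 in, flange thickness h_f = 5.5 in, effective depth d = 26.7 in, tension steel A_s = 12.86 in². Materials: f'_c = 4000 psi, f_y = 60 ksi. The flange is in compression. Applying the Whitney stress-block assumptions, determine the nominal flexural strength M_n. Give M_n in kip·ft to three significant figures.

Tension: T = A_s f_y = 12.86 × 60 = 771.6 kips.
Try a within the flange: a = T/(0.85 f'_c b_f) = 771.6/(0.85 × 4 × 39) = 5.819 in.
a = 5.819 > h_f = 5.5 in: the block extends into the web. Split into flange-overhang and web parts.
C_f = 0.85 f'_c (b_f − b_w) h_f = 0.85 × 4 × (39 − 12.8) × 5.5 = 489.9 kips.
Remaining web compression depth: a_w = (T − C_f)/(0.85 f'_c b_w) = (771.6 − 489.9)/(0.85 × 4 × 12.8) = 6.473 in.
M_n = C_f(d − h_f/2) + (T − C_f)(d − a_w/2) = 489.9 × (26.7 − 2.75) + 281.7 × (26.7 − 3.2365) = 11733.1 + 6609.7 = 18342.8 kip·in.
M_n = 18342.8/12 = 1528.57 kip·ft.

M_n ≈ 1530 kip·ft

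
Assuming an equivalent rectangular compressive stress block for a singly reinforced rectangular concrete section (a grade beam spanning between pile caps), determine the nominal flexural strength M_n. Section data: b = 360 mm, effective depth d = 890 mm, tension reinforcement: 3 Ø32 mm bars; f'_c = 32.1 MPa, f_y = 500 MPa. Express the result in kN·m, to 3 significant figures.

M_n ≈ 999 kN·m

A_s = 3 × 804 = 2412 mm².
T = A_s f_y = 2412 × 500 = 1206000 N = 1206 kN.
From C = T: a = T/(0.85 f'_c b) = 1206000/(0.85 × 32.1 × 360) = 122.78 mm.
M_n = T(d − a/2) = 1206 kN × (890 − 61.39) mm = 999.30 kN·m.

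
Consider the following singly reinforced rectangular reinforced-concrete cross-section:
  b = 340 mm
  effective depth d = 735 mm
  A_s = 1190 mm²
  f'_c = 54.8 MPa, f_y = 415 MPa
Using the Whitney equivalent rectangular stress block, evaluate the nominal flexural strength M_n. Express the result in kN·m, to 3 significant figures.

T = A_s f_y = 1190 × 415 = 493850 N = 493.85 kN.
From C = T: a = T/(0.85 f'_c b) = 493850/(0.85 × 54.8 × 340) = 31.18 mm.
M_n = T(d − a/2) = 493.85 kN × (735 − 15.59) mm = 355.28 kN·m.

M_n ≈ 355 kN·m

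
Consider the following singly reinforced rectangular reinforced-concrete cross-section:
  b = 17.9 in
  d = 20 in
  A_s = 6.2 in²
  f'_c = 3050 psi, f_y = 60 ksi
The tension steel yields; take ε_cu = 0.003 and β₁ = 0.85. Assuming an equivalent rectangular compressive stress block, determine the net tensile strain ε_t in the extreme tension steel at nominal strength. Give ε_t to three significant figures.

ε_t ≈ 0.00336

a = A_s f_y/(0.85 f'_c b) = 8.016 in.
β₁ = 0.85, so c = a/β₁ = 8.016/0.85 = 9.431 in.
From the linear strain diagram with ε_cu = 0.003: ε_t = 0.003 (d − c)/c = 0.003 × (20 − 9.431)/9.431 = 0.00336.
ε_t < 0.004 — the section is over-reinforced for flexure under ACI limits.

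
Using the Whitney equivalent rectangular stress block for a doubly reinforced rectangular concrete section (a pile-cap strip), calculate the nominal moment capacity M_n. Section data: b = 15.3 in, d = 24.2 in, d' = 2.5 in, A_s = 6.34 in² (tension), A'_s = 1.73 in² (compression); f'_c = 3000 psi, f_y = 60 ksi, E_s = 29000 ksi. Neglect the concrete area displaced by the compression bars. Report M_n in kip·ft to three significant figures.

Assume both steels yield.
a = (A_s − A'_s) f_y/(0.85 f'_c b) = (6.34 − 1.73) × 60/(0.85 × 3 × 15.3) = 7.090 in.
c = a/β₁ = 7.090/0.85 = 8.341 in; ε'_s = 0.003(c − d')/c = 0.0021 ≥ ε_y = 0.0021, so the compression steel yields.
M_n = (A_s − A'_s) f_y (d − a/2) + A'_s f_y (d − d') = 276.6 × (24.2 − 3.545) + 103.8 × (24.2 − 2.5) = 5713.2 + 2252.5 = 7965.7 kip·in = 7965.7/12 = 663.81 kip·ft.

M_n ≈ 664 kip·ft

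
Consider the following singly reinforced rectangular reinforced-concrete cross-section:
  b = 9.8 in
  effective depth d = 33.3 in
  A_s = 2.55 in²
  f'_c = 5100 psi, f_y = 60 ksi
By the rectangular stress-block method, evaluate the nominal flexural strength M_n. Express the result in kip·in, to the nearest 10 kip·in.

M_n ≈ 4820 kip·in

T = A_s f_y = 2.55 × 60 = 153 kips.
a = T/(0.85 f'_c b) = 153/(0.85 × 5.1 × 9.8) = 3.601 in.
M_n = T(d − a/2) = 153 × (33.3 − 1.8005) = 4819.4 kip·in.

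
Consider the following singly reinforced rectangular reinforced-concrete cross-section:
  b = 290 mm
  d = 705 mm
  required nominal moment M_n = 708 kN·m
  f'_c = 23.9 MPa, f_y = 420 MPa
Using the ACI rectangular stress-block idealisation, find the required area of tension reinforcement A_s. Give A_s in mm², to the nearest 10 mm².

A_s ≈ 2780 mm²

With M_n = 0.85 f'_c a b (d − a/2), solve the quadratic for a:
a = d − √(d² − 2M_n/(0.85 f'_c b)) = 705 − √(705² − 2 × 708×10⁶/(0.85 × 23.9 × 290)) = 198.37 mm.
A_s = 0.85 f'_c a b / f_y = 0.85 × 23.9 × 198.37 × 290 / 420 = 2782.5 mm².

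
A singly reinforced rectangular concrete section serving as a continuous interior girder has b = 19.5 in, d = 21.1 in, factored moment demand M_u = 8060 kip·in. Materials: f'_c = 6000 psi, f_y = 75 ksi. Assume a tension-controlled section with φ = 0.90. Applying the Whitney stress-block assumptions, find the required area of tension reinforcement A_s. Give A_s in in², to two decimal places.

A_s ≈ 6.39 in²

M_n = M_u/φ = 8060/0.90 = 8955.56 kip·in.
From M_n = 0.85 f'_c a b (d − a/2):
a = d − √(d² − 2M_n/(0.85 f'_c b)) = 21.1 − √(21.1² − 2 × 8955.56/(0.85 × 6 × 19.5)) = 4.818 in.
A_s = 0.85 f'_c a b / f_y = 0.85 × 6 × 4.818 × 19.5 / 75 = 6.389 in².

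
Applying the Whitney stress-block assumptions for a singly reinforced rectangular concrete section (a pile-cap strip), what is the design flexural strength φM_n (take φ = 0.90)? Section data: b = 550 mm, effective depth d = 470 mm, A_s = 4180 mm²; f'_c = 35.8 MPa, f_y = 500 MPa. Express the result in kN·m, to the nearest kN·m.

T = A_s f_y = 4180 × 500 = 2090000 N = 2090 kN.
From C = T: a = T/(0.85 f'_c b) = 2090000/(0.85 × 35.8 × 550) = 124.88 mm.
M_n = T(d − a/2) = 2090 kN × (470 − 62.44) mm = 851.80 kN·m.
φM_n = 0.90 × 851.80 = 766.62 kN·m.

φM_n ≈ 767 kN·m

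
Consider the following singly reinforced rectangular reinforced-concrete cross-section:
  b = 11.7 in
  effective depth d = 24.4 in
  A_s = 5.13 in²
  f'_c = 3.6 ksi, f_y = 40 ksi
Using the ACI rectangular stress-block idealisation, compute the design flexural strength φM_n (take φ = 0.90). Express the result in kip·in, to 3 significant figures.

φM_n ≈ 3980 kip·in

T = A_s f_y = 5.13 × 40 = 205.2 kips.
a = T/(0.85 f'_c b) = 205.2/(0.85 × 3.6 × 11.7) = 5.732 in.
M_n = T(d − a/2) = 205.2 × (24.4 − 2.866) = 4418.8 kip·in.
φM_n = 0.90 × 4418.8 = 3976.9 kip·in.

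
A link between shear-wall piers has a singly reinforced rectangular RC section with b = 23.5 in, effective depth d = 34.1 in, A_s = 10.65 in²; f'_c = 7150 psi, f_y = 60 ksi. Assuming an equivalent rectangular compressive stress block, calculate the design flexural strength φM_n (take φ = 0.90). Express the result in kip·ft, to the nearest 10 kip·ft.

T = A_s f_y = 10.65 × 60 = 639 kips.
a = T/(0.85 f'_c b) = 639/(0.85 × 7.15 × 23.5) = 4.474 in.
M_n = T(d − a/2) = 639 × (34.1 − 2.237) = 20360.5 kip·in = 20360.5/12 = 1696.71 kip·ft.
φM_n = 0.90 × 1696.71 = 1527.04 kip·ft.

φM_n ≈ 1530 kip·ft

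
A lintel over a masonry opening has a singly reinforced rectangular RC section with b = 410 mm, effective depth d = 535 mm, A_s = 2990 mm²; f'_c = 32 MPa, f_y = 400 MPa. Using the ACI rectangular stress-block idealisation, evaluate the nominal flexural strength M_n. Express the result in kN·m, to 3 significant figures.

M_n ≈ 576 kN·m

T = A_s f_y = 2990 × 400 = 1196000 N = 1196 kN.
From C = T: a = T/(0.85 f'_c b) = 1196000/(0.85 × 32 × 410) = 107.25 mm.
M_n = T(d − a/2) = 1196 kN × (535 − 53.625) mm = 575.72 kN·m.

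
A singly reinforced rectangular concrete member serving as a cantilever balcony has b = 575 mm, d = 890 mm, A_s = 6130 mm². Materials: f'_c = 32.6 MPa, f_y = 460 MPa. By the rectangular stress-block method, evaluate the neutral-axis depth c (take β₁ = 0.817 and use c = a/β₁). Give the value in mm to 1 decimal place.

c ≈ 216.6 mm

T = A_s f_y = 6130 × 460 = 2819800 N = 2819.8 kN.
Setting C = 0.85 f'_c a b equal to T: a = 2819800/(0.85 × 32.6 × 575) = 176.976 mm.
With β₁ = 0.817, c = a/β₁ = 176.976/0.817 = 216.6 mm.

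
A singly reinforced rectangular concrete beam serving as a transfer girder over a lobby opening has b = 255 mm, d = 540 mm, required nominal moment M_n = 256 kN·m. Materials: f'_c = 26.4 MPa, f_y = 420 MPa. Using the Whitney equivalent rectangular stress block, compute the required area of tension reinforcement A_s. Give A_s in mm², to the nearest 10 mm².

A_s ≈ 1230 mm²

With M_n = 0.85 f'_c a b (d − a/2), solve the quadratic for a:
a = d − √(d² − 2M_n/(0.85 f'_c b)) = 540 − √(540² − 2 × 256×10⁶/(0.85 × 26.4 × 255)) = 90.42 mm.
A_s = 0.85 f'_c a b / f_y = 0.85 × 26.4 × 90.42 × 255 / 420 = 1231.9 mm².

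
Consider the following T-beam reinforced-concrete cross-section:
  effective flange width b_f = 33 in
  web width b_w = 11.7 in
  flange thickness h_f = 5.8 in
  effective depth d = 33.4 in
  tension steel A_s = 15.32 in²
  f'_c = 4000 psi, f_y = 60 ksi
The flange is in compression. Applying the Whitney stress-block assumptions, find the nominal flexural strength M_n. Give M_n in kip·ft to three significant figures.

Tension: T = A_s f_y = 15.32 × 60 = 919.2 kips.
Try a within the flange: a = T/(0.85 f'_c b_f) = 919.2/(0.85 × 4 × 33) = 8.193 in.
a = 8.193 > h_f = 5.8 in: the block extends into the web. Split into flange-overhang and web parts.
C_f = 0.85 f'_c (b_f − b_w) h_f = 0.85 × 4 × (33 − 11.7) × 5.8 = 420.0 kips.
Remaining web compression depth: a_w = (T − C_f)/(0.85 f'_c b_w) = (919.2 − 420.0)/(0.85 × 4 × 11.7) = 12.549 in.
M_n = C_f(d − h_f/2) + (T − C_f)(d − a_w/2) = 420.0 × (33.4 − 2.9) + 499.2 × (33.4 − 6.2745) = 12810.0 + 13541.0 = 26351.0 kip·in.
M_n = 26351.0/12 = 2195.92 kip·ft.

M_n ≈ 2200 kip·ft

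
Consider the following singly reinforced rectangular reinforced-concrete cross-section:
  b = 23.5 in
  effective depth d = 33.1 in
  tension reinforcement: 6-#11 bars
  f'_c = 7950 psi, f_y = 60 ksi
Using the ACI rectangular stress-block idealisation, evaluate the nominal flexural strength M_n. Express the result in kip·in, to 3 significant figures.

A_s = 6 × 1.56 = 9.36 in².
T = A_s f_y = 9.36 × 60 = 561.6 kips.
a = T/(0.85 f'_c b) = 561.6/(0.85 × 7.95 × 23.5) = 3.536 in.
M_n = T(d − a/2) = 561.6 × (33.1 − 1.768) = 17596.1 kip·in.

M_n ≈ 17600 kip·in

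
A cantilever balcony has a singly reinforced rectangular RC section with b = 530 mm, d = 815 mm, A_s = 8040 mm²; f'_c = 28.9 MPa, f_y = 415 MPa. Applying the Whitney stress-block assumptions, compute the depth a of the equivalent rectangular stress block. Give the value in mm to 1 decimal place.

a ≈ 256.3 mm

T = A_s f_y = 8040 × 415 = 3336600 N = 3336.6 kN.
Setting C = 0.85 f'_c a b equal to T: a = 3336600/(0.85 × 28.9 × 530) = 256.3 mm.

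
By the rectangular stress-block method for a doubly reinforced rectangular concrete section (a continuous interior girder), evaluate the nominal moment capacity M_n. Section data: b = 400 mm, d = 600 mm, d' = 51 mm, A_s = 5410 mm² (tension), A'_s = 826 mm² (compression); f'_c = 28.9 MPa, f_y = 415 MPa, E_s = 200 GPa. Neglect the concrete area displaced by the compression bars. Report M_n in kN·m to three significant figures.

Assume both tension and compression steel yield.
Net tension couple steel: A_s − A'_s = 4584 mm².
a = (A_s − A'_s) f_y / (0.85 f'_c b) = 1902360/(0.85 × 28.9 × 400) = 193.60 mm.
c = a/β₁ = 193.60/0.844 = 229.38 mm; ε'_s = 0.003(c − d')/c = 0.0023 ≥ f_y/E_s = 0.0021, so compression steel does yield.
M_n = (A_s − A'_s) f_y (d − a/2) + A'_s f_y (d − d') = [1902360 × (600 − 96.8) + 342790 × (600 − 51)] × 10⁻⁶ = 957.27 + 188.19 = 1145.46 kN·m.

M_n ≈ 1150 kN·m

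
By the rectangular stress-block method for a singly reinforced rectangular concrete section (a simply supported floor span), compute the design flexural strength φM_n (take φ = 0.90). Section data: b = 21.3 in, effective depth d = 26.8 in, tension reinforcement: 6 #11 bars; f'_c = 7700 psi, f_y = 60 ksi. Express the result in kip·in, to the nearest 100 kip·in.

φM_n ≈ 12500 kip·in

A_s = 6 × 1.56 = 9.36 in².
T = A_s f_y = 9.36 × 60 = 561.6 kips.
a = T/(0.85 f'_c b) = 561.6/(0.85 × 7.7 × 21.3) = 4.028 in.
M_n = T(d − a/2) = 561.6 × (26.8 − 2.014) = 13919.8 kip·in.
φM_n = 0.90 × 13919.8 = 12527.8 kip·in.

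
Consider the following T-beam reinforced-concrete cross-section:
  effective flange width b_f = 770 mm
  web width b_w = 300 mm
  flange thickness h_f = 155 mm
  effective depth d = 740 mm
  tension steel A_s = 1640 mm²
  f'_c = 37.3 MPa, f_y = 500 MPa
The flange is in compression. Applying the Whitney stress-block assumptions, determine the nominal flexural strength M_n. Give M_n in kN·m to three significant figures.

Tension: T = A_s f_y = 1640 × 500 = 820000 N.
Try a within the flange: a = T/(0.85 f'_c b_f) = 820000/(0.85 × 37.3 × 770) = 33.59 mm.
Since a = 33.59 ≤ h_f = 155 mm, the stress block lies entirely in the flange; analyse as a rectangular beam of width b_f.
M_n = T(d − a/2) = 820000 × (740 − 16.795) = 593.03 × 10⁶ N·mm.
M_n = 593.03 kN·m.

M_n ≈ 593 kN·m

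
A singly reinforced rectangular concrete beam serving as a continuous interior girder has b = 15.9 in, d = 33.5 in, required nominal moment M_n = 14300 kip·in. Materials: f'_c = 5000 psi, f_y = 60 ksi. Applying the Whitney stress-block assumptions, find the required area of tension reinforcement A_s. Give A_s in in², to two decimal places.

From M_n = 0.85 f'_c a b (d − a/2):
a = d − √(d² − 2M_n/(0.85 f'_c b)) = 33.5 − √(33.5² − 2 × 14300/(0.85 × 5 × 15.9)) = 7.061 in.
A_s = 0.85 f'_c a b / f_y = 0.85 × 5 × 7.061 × 15.9 / 60 = 7.952 in².

A_s ≈ 7.95 in²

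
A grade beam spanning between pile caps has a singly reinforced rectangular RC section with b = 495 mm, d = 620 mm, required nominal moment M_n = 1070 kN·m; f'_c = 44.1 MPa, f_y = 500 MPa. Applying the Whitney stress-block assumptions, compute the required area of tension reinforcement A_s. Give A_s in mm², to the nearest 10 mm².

A_s ≈ 3760 mm²

With M_n = 0.85 f'_c a b (d − a/2), solve the quadratic for a:
a = d − √(d² − 2M_n/(0.85 f'_c b)) = 620 − √(620² − 2 × 1070×10⁶/(0.85 × 44.1 × 495)) = 101.28 mm.
A_s = 0.85 f'_c a b / f_y = 0.85 × 44.1 × 101.28 × 495 / 500 = 3758.5 mm².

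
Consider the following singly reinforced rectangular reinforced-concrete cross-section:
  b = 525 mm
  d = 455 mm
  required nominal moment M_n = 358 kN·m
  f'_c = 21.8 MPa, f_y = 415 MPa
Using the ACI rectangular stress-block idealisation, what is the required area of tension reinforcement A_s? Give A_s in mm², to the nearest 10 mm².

With M_n = 0.85 f'_c a b (d − a/2), solve the quadratic for a:
a = d − √(d² − 2M_n/(0.85 f'_c b)) = 455 − √(455² − 2 × 358×10⁶/(0.85 × 21.8 × 525)) = 89.73 mm.
A_s = 0.85 f'_c a b / f_y = 0.85 × 21.8 × 89.73 × 525 / 415 = 2103.4 mm².

A_s ≈ 2100 mm²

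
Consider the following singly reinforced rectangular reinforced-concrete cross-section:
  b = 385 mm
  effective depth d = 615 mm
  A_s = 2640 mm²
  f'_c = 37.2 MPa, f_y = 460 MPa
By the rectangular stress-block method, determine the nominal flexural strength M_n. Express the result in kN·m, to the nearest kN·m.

T = A_s f_y = 2640 × 460 = 1214400 N = 1214.4 kN.
From C = T: a = T/(0.85 f'_c b) = 1214400/(0.85 × 37.2 × 385) = 99.76 mm.
M_n = T(d − a/2) = 1214.4 kN × (615 − 49.88) mm = 686.28 kN·m.

M_n ≈ 686 kN·m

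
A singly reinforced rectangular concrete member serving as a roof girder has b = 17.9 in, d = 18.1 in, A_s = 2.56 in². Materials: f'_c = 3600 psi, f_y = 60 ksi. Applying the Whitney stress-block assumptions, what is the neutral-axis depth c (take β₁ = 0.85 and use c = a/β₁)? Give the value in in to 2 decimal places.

c ≈ 3.30 in

T = A_s f_y = 2.56 × 60 = 153.6 kips.
a = T/(0.85 f'_c b) = 153.6/(0.85 × 3.6 × 17.9) = 2.8043 in.
With β₁ = 0.85, c = a/β₁ = 2.8043/0.85 = 3.30 in.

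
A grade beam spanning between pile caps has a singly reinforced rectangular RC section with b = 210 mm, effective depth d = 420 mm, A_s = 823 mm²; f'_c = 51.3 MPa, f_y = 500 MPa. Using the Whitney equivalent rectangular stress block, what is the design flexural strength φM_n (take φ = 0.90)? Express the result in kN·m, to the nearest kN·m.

φM_n ≈ 147 kN·m

T = A_s f_y = 823 × 500 = 411500 N = 411.5 kN.
From C = T: a = T/(0.85 f'_c b) = 411500/(0.85 × 51.3 × 210) = 44.94 mm.
M_n = T(d − a/2) = 411.5 kN × (420 − 22.47) mm = 163.58 kN·m.
φM_n = 0.90 × 163.58 = 147.22 kN·m.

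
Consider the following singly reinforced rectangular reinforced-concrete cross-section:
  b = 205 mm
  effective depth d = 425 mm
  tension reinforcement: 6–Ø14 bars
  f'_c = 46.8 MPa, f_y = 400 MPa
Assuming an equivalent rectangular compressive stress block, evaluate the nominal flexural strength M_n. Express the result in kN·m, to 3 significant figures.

A_s = 6 × 154 = 924 mm².
T = A_s f_y = 924 × 400 = 369600 N = 369.6 kN.
From C = T: a = T/(0.85 f'_c b) = 369600/(0.85 × 46.8 × 205) = 45.32 mm.
M_n = T(d − a/2) = 369.6 kN × (425 − 22.66) mm = 148.70 kN·m.

M_n ≈ 149 kN·m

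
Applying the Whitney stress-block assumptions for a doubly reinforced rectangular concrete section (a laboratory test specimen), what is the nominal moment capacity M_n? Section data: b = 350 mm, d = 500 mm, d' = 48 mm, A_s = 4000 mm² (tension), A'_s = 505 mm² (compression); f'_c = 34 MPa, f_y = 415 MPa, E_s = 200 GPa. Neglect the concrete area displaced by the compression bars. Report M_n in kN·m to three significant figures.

M_n ≈ 716 kN·m

Assume both tension and compression steel yield.
Net tension couple steel: A_s − A'_s = 3495 mm².
a = (A_s − A'_s) f_y / (0.85 f'_c b) = 1450425/(0.85 × 34 × 350) = 143.39 mm.
c = a/β₁ = 143.39/0.807 = 177.68 mm; ε'_s = 0.003(c − d')/c = 0.0022 ≥ f_y/E_s = 0.0021, so compression steel does yield.
M_n = (A_s − A'_s) f_y (d − a/2) + A'_s f_y (d − d') = [1450425 × (500 − 71.695) + 209575 × (500 − 48)] × 10⁻⁶ = 621.22 + 94.73 = 715.95 kN·m.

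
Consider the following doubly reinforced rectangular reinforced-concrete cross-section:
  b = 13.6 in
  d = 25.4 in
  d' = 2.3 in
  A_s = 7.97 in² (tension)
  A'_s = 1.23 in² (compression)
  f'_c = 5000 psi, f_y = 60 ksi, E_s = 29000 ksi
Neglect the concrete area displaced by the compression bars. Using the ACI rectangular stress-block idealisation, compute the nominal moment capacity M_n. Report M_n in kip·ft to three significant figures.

M_n ≈ 880 kip·ft

Assume both steels yield.
a = (A_s − A'_s) f_y/(0.85 f'_c b) = (7.97 − 1.23) × 60/(0.85 × 5 × 13.6) = 6.997 in.
c = a/β₁ = 6.997/0.8 = 8.746 in; ε'_s = 0.003(c − d')/c = 0.0022 ≥ ε_y = 0.0021, so the compression steel yields.
M_n = (A_s − A'_s) f_y (d − a/2) + A'_s f_y (d − d') = 404.4 × (25.4 − 3.4985) + 73.8 × (25.4 − 2.3) = 8857.0 + 1704.8 = 10561.8 kip·in = 10561.8/12 = 880.15 kip·ft.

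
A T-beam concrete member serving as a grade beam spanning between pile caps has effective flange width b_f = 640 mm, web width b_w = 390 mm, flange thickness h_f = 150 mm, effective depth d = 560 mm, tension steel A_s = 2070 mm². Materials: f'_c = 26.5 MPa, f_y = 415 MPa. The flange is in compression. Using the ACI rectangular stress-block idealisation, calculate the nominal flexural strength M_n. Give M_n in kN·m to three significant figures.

M_n ≈ 455 kN·m

Tension: T = A_s f_y = 2070 × 415 = 859050 N.
Try a within the flange: a = T/(0.85 f'_c b_f) = 859050/(0.85 × 26.5 × 640) = 59.59 mm.
Since a = 59.59 ≤ h_f = 150 mm, the stress block lies entirely in the flange; analyse as a rectangular beam of width b_f.
M_n = T(d − a/2) = 859050 × (560 − 29.795) = 455.47 × 10⁶ N·mm.
M_n = 455.47 kN·m.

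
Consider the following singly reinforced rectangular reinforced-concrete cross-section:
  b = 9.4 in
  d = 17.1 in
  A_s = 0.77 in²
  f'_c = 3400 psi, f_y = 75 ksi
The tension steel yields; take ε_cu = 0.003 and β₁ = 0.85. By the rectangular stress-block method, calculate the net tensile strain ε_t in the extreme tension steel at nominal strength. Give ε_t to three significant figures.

a = A_s f_y/(0.85 f'_c b) = 2.126 in.
β₁ = 0.85, so c = a/β₁ = 2.126/0.85 = 2.501 in.
From the linear strain diagram with ε_cu = 0.003: ε_t = 0.003 (d − c)/c = 0.003 × (17.1 − 2.501)/2.501 = 0.0175.
Since ε_t ≥ 0.005, the section is tension-controlled.

ε_t ≈ 0.0175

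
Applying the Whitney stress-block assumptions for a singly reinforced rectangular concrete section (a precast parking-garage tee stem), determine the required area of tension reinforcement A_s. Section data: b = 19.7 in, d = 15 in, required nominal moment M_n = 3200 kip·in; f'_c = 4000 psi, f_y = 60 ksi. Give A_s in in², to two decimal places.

From M_n = 0.85 f'_c a b (d − a/2):
a = d − √(d² − 2M_n/(0.85 f'_c b)) = 15 − √(15² − 2 × 3200/(0.85 × 4 × 19.7)) = 3.622 in.
A_s = 0.85 f'_c a b / f_y = 0.85 × 4 × 3.622 × 19.7 / 60 = 4.043 in².

A_s ≈ 4.04 in²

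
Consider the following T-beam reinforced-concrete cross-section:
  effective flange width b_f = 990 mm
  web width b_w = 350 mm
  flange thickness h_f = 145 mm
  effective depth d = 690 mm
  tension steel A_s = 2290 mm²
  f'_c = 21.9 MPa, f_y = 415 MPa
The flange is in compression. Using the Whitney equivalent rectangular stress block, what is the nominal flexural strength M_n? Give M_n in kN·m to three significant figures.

Tension: T = A_s f_y = 2290 × 415 = 950350 N.
Try a within the flange: a = T/(0.85 f'_c b_f) = 950350/(0.85 × 21.9 × 990) = 51.57 mm.
Since a = 51.57 ≤ h_f = 145 mm, the stress block lies entirely in the flange; analyse as a rectangular beam of width b_f.
M_n = T(d − a/2) = 950350 × (690 − 25.785) = 631.24 × 10⁶ N·mm.
M_n = 631.24 kN·m.

M_n ≈ 631 kN·m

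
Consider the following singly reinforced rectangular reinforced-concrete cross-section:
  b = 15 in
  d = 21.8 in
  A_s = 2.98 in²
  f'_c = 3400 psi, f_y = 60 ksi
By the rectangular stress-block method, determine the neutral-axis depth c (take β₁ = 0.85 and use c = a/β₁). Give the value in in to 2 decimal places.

T = A_s f_y = 2.98 × 60 = 178.8 kips.
a = T/(0.85 f'_c b) = 178.8/(0.85 × 3.4 × 15) = 4.1246 in.
With β₁ = 0.85, c = a/β₁ = 4.1246/0.85 = 4.85 in.

c ≈ 4.85 in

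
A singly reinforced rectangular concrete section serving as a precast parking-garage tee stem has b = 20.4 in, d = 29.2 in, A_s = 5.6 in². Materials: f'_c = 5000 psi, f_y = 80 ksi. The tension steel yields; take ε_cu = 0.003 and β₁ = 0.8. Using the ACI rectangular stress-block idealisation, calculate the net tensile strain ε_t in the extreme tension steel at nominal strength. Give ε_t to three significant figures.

a = A_s f_y/(0.85 f'_c b) = 5.167 in.
β₁ = 0.8, so c = a/β₁ = 5.167/0.8 = 6.459 in.
From the linear strain diagram with ε_cu = 0.003: ε_t = 0.003 (d − c)/c = 0.003 × (29.2 − 6.459)/6.459 = 0.0106.
Since ε_t ≥ 0.005, the section is tension-controlled.

ε_t ≈ 0.0106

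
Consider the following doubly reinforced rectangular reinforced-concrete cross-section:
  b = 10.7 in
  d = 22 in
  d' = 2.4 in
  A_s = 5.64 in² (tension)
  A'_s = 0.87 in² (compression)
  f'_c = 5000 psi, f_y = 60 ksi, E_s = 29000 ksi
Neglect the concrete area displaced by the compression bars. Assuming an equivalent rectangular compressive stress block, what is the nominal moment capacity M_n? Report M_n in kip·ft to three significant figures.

Assume both steels yield.
a = (A_s − A'_s) f_y/(0.85 f'_c b) = (5.64 − 0.87) × 60/(0.85 × 5 × 10.7) = 6.294 in.
c = a/β₁ = 6.294/0.8 = 7.868 in; ε'_s = 0.003(c − d')/c = 0.0021 ≥ ε_y = 0.0021, so the compression steel yields.
M_n = (A_s − A'_s) f_y (d − a/2) + A'_s f_y (d − d') = 286.2 × (22 − 3.147) + 52.2 × (22 − 2.4) = 5395.7 + 1023.1 = 6418.8 kip·in = 6418.8/12 = 534.90 kip·ft.

M_n ≈ 535 kip·ft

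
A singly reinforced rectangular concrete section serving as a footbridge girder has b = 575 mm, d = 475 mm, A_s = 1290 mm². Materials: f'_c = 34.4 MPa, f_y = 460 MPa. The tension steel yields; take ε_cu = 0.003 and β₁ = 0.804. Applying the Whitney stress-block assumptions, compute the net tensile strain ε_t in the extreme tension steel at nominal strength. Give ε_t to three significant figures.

ε_t ≈ 0.0295

a = A_s f_y/(0.85 f'_c b) = 35.29 mm.
β₁ = 0.804, so c = a/β₁ = 35.29/0.804 = 43.89 mm.
From the linear strain diagram with ε_cu = 0.003: ε_t = 0.003 (d − c)/c = 0.003 × (475 − 43.89)/43.89 = 0.0295.
Since ε_t ≥ 0.005, the section is tension-controlled.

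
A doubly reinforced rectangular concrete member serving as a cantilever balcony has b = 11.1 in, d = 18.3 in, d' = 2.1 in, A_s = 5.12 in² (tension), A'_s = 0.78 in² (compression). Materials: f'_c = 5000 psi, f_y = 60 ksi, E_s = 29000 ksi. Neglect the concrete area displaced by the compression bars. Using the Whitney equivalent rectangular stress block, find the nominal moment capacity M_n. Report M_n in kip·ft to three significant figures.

M_n ≈ 400 kip·ft

Assume both steels yield.
a = (A_s − A'_s) f_y/(0.85 f'_c b) = (5.12 − 0.78) × 60/(0.85 × 5 × 11.1) = 5.520 in.
c = a/β₁ = 5.520/0.8 = 6.900 in; ε'_s = 0.003(c − d')/c = 0.0021 ≥ ε_y = 0.0021, so the compression steel yields.
M_n = (A_s − A'_s) f_y (d − a/2) + A'_s f_y (d − d') = 260.4 × (18.3 − 2.76) + 46.8 × (18.3 − 2.1) = 4046.6 + 758.2 = 4804.8 kip·in = 4804.8/12 = 400.40 kip·ft.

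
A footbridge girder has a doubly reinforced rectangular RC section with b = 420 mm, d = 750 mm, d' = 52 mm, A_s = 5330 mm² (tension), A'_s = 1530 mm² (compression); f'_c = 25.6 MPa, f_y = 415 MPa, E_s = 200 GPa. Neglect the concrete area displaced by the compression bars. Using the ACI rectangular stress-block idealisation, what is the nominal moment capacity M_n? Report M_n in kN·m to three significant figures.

Assume both tension and compression steel yield.
Net tension couple steel: A_s − A'_s = 3800 mm².
a = (A_s − A'_s) f_y / (0.85 f'_c b) = 1577000/(0.85 × 25.6 × 420) = 172.55 mm.
c = a/β₁ = 172.55/0.85 = 203.00 mm; ε'_s = 0.003(c − d')/c = 0.0022 ≥ f_y/E_s = 0.0021, so compression steel does yield.
M_n = (A_s − A'_s) f_y (d − a/2) + A'_s f_y (d − d') = [1577000 × (750 − 86.275) + 634950 × (750 − 52)] × 10⁻⁶ = 1046.69 + 443.20 = 1489.89 kN·m.

M_n ≈ 1490 kN·m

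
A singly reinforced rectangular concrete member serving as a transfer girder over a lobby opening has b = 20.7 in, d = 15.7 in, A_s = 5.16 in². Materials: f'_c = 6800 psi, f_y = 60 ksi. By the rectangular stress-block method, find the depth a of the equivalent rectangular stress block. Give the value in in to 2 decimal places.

T = A_s f_y = 5.16 × 60 = 309.6 kips.
a = T/(0.85 f'_c b) = 309.6/(0.85 × 6.8 × 20.7) = 2.59 in.

a ≈ 2.59 in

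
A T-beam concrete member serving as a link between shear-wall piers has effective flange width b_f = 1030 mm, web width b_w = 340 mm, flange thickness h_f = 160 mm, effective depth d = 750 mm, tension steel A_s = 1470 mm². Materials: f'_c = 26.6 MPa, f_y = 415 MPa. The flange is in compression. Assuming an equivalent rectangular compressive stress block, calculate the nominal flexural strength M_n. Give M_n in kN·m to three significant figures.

M_n ≈ 450 kN·m

Tension: T = A_s f_y = 1470 × 415 = 610050 N.
Try a within the flange: a = T/(0.85 f'_c b_f) = 610050/(0.85 × 26.6 × 1030) = 26.20 mm.
Since a = 26.20 ≤ h_f = 160 mm, the stress block lies entirely in the flange; analyse as a rectangular beam of width b_f.
M_n = T(d − a/2) = 610050 × (750 − 13.1) = 449.55 × 10⁶ N·mm.
M_n = 449.55 kN·m.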